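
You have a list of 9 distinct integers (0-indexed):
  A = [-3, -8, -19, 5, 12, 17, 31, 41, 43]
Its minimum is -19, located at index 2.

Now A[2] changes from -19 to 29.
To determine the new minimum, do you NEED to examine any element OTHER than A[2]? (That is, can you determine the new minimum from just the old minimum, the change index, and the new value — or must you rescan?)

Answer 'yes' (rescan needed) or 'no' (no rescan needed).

Answer: yes

Derivation:
Old min = -19 at index 2
Change at index 2: -19 -> 29
Index 2 WAS the min and new value 29 > old min -19. Must rescan other elements to find the new min.
Needs rescan: yes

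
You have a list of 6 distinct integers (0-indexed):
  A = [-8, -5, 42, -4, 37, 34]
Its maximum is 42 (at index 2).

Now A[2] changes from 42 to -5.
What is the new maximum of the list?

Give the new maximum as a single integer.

Old max = 42 (at index 2)
Change: A[2] 42 -> -5
Changed element WAS the max -> may need rescan.
  Max of remaining elements: 37
  New max = max(-5, 37) = 37

Answer: 37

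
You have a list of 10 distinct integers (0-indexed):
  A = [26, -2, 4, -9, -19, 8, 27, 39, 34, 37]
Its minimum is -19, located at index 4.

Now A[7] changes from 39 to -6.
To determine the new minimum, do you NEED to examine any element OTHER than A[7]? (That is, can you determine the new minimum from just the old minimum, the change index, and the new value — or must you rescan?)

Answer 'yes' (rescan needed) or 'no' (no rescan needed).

Answer: no

Derivation:
Old min = -19 at index 4
Change at index 7: 39 -> -6
Index 7 was NOT the min. New min = min(-19, -6). No rescan of other elements needed.
Needs rescan: no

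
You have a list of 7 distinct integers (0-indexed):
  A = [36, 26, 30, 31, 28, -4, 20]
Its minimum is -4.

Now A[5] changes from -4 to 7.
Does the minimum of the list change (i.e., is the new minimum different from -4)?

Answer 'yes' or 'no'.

Old min = -4
Change: A[5] -4 -> 7
Changed element was the min; new min must be rechecked.
New min = 7; changed? yes

Answer: yes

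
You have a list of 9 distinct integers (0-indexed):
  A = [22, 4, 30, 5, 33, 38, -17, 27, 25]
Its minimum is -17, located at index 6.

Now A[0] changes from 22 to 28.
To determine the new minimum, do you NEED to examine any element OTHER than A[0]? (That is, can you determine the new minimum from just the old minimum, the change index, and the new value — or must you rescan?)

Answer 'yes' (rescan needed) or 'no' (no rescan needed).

Old min = -17 at index 6
Change at index 0: 22 -> 28
Index 0 was NOT the min. New min = min(-17, 28). No rescan of other elements needed.
Needs rescan: no

Answer: no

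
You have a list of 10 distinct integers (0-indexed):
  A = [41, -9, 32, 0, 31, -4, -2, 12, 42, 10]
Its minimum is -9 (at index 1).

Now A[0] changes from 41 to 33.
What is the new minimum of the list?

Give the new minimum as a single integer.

Old min = -9 (at index 1)
Change: A[0] 41 -> 33
Changed element was NOT the old min.
  New min = min(old_min, new_val) = min(-9, 33) = -9

Answer: -9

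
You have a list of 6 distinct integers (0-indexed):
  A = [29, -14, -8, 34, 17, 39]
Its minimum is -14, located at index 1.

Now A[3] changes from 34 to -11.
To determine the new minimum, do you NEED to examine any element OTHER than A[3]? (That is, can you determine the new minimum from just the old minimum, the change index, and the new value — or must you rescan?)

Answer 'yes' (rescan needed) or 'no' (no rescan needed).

Old min = -14 at index 1
Change at index 3: 34 -> -11
Index 3 was NOT the min. New min = min(-14, -11). No rescan of other elements needed.
Needs rescan: no

Answer: no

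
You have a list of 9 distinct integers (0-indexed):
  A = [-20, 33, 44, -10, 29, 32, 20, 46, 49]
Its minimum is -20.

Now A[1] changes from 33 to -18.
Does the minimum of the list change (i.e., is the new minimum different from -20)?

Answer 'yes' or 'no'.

Answer: no

Derivation:
Old min = -20
Change: A[1] 33 -> -18
Changed element was NOT the min; min changes only if -18 < -20.
New min = -20; changed? no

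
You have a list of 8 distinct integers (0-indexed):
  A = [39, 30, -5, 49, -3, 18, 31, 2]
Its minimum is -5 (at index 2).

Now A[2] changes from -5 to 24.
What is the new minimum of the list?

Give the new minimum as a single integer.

Answer: -3

Derivation:
Old min = -5 (at index 2)
Change: A[2] -5 -> 24
Changed element WAS the min. Need to check: is 24 still <= all others?
  Min of remaining elements: -3
  New min = min(24, -3) = -3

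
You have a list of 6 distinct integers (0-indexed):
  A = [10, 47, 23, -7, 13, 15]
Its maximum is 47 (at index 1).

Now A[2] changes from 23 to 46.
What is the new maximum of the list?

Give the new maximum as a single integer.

Old max = 47 (at index 1)
Change: A[2] 23 -> 46
Changed element was NOT the old max.
  New max = max(old_max, new_val) = max(47, 46) = 47

Answer: 47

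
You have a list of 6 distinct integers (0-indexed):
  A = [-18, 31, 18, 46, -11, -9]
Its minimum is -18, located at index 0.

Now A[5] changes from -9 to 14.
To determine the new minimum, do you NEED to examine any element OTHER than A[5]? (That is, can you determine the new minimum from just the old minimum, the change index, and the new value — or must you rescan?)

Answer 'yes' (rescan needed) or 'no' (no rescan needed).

Old min = -18 at index 0
Change at index 5: -9 -> 14
Index 5 was NOT the min. New min = min(-18, 14). No rescan of other elements needed.
Needs rescan: no

Answer: no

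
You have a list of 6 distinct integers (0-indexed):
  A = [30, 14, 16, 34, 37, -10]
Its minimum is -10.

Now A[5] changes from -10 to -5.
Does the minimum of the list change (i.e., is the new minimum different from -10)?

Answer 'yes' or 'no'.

Old min = -10
Change: A[5] -10 -> -5
Changed element was the min; new min must be rechecked.
New min = -5; changed? yes

Answer: yes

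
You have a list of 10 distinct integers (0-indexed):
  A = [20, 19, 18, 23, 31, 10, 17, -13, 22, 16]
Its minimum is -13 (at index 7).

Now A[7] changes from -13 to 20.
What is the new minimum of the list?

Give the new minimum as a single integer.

Old min = -13 (at index 7)
Change: A[7] -13 -> 20
Changed element WAS the min. Need to check: is 20 still <= all others?
  Min of remaining elements: 10
  New min = min(20, 10) = 10

Answer: 10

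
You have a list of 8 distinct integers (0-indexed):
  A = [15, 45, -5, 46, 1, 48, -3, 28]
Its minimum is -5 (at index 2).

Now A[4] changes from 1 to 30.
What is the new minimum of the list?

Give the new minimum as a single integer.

Answer: -5

Derivation:
Old min = -5 (at index 2)
Change: A[4] 1 -> 30
Changed element was NOT the old min.
  New min = min(old_min, new_val) = min(-5, 30) = -5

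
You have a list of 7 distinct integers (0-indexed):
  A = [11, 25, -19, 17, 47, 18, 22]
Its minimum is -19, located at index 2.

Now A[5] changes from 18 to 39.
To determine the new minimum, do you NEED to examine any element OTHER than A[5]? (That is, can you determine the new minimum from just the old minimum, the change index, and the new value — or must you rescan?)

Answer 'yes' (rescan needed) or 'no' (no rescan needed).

Answer: no

Derivation:
Old min = -19 at index 2
Change at index 5: 18 -> 39
Index 5 was NOT the min. New min = min(-19, 39). No rescan of other elements needed.
Needs rescan: no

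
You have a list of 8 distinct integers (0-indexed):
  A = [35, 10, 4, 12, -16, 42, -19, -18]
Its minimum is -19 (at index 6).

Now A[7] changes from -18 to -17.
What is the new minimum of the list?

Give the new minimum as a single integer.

Old min = -19 (at index 6)
Change: A[7] -18 -> -17
Changed element was NOT the old min.
  New min = min(old_min, new_val) = min(-19, -17) = -19

Answer: -19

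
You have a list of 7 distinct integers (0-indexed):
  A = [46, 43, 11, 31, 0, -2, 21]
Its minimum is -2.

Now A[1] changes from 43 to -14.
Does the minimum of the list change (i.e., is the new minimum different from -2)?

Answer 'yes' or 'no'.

Answer: yes

Derivation:
Old min = -2
Change: A[1] 43 -> -14
Changed element was NOT the min; min changes only if -14 < -2.
New min = -14; changed? yes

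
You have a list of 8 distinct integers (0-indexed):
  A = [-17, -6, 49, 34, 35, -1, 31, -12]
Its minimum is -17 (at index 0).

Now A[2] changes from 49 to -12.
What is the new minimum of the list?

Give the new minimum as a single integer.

Old min = -17 (at index 0)
Change: A[2] 49 -> -12
Changed element was NOT the old min.
  New min = min(old_min, new_val) = min(-17, -12) = -17

Answer: -17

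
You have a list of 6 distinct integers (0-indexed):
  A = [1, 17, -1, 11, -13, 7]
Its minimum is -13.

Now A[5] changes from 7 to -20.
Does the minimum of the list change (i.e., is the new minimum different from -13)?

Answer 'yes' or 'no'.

Old min = -13
Change: A[5] 7 -> -20
Changed element was NOT the min; min changes only if -20 < -13.
New min = -20; changed? yes

Answer: yes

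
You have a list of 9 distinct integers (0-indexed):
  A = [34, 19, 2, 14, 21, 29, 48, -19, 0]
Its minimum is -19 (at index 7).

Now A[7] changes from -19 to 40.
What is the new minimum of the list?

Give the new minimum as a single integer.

Answer: 0

Derivation:
Old min = -19 (at index 7)
Change: A[7] -19 -> 40
Changed element WAS the min. Need to check: is 40 still <= all others?
  Min of remaining elements: 0
  New min = min(40, 0) = 0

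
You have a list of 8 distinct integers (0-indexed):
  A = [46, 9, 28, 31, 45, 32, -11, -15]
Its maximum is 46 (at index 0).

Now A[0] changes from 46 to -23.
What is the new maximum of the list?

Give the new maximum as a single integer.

Old max = 46 (at index 0)
Change: A[0] 46 -> -23
Changed element WAS the max -> may need rescan.
  Max of remaining elements: 45
  New max = max(-23, 45) = 45

Answer: 45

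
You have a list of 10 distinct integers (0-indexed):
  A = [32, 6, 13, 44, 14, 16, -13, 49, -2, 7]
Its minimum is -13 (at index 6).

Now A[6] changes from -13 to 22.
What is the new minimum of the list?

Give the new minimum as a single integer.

Old min = -13 (at index 6)
Change: A[6] -13 -> 22
Changed element WAS the min. Need to check: is 22 still <= all others?
  Min of remaining elements: -2
  New min = min(22, -2) = -2

Answer: -2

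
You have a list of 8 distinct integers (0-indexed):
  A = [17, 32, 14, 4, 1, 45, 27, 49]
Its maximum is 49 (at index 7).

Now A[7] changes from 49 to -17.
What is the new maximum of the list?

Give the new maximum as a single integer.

Answer: 45

Derivation:
Old max = 49 (at index 7)
Change: A[7] 49 -> -17
Changed element WAS the max -> may need rescan.
  Max of remaining elements: 45
  New max = max(-17, 45) = 45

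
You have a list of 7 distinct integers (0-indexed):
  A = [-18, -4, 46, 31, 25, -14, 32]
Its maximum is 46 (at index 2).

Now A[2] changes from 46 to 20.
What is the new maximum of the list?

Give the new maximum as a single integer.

Answer: 32

Derivation:
Old max = 46 (at index 2)
Change: A[2] 46 -> 20
Changed element WAS the max -> may need rescan.
  Max of remaining elements: 32
  New max = max(20, 32) = 32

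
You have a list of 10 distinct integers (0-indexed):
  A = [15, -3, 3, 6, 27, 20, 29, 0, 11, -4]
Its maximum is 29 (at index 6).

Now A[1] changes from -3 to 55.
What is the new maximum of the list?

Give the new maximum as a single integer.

Old max = 29 (at index 6)
Change: A[1] -3 -> 55
Changed element was NOT the old max.
  New max = max(old_max, new_val) = max(29, 55) = 55

Answer: 55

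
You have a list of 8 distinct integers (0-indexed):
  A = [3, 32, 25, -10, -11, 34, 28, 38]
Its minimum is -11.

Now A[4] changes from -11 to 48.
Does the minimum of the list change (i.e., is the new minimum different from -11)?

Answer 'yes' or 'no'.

Old min = -11
Change: A[4] -11 -> 48
Changed element was the min; new min must be rechecked.
New min = -10; changed? yes

Answer: yes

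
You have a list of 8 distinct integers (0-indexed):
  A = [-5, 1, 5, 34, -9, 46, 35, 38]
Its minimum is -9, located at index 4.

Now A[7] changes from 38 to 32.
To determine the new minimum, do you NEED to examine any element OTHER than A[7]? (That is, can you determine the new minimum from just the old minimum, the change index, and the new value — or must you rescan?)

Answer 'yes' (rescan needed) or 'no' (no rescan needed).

Old min = -9 at index 4
Change at index 7: 38 -> 32
Index 7 was NOT the min. New min = min(-9, 32). No rescan of other elements needed.
Needs rescan: no

Answer: no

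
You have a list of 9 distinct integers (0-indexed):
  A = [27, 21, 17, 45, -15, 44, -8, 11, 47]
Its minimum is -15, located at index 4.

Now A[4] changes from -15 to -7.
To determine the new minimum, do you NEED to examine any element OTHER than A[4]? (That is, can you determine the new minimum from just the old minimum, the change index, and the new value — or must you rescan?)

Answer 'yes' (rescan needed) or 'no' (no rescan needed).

Answer: yes

Derivation:
Old min = -15 at index 4
Change at index 4: -15 -> -7
Index 4 WAS the min and new value -7 > old min -15. Must rescan other elements to find the new min.
Needs rescan: yes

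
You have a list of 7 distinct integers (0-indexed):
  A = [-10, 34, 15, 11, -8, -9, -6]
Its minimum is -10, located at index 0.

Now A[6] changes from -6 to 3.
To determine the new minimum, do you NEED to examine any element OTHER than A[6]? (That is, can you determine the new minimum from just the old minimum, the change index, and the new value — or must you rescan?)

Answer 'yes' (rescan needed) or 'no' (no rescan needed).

Answer: no

Derivation:
Old min = -10 at index 0
Change at index 6: -6 -> 3
Index 6 was NOT the min. New min = min(-10, 3). No rescan of other elements needed.
Needs rescan: no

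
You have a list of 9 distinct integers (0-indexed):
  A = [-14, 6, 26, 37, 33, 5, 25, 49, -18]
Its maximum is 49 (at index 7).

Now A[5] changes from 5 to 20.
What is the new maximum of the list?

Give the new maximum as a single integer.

Old max = 49 (at index 7)
Change: A[5] 5 -> 20
Changed element was NOT the old max.
  New max = max(old_max, new_val) = max(49, 20) = 49

Answer: 49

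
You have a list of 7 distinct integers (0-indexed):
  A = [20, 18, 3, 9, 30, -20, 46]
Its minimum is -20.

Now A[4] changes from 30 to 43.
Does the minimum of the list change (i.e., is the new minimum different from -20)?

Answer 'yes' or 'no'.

Answer: no

Derivation:
Old min = -20
Change: A[4] 30 -> 43
Changed element was NOT the min; min changes only if 43 < -20.
New min = -20; changed? no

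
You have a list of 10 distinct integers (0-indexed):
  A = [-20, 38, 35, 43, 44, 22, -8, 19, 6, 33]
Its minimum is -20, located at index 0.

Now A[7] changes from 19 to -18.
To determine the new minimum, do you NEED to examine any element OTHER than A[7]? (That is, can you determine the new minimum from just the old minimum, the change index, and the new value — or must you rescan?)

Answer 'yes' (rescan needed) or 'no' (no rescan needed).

Old min = -20 at index 0
Change at index 7: 19 -> -18
Index 7 was NOT the min. New min = min(-20, -18). No rescan of other elements needed.
Needs rescan: no

Answer: no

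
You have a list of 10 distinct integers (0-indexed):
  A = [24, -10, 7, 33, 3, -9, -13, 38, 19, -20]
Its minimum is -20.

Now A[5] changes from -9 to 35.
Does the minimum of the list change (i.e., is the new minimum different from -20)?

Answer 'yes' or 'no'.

Old min = -20
Change: A[5] -9 -> 35
Changed element was NOT the min; min changes only if 35 < -20.
New min = -20; changed? no

Answer: no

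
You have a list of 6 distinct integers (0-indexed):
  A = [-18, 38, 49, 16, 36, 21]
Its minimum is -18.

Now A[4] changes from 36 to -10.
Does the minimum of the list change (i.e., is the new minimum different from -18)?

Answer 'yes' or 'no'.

Answer: no

Derivation:
Old min = -18
Change: A[4] 36 -> -10
Changed element was NOT the min; min changes only if -10 < -18.
New min = -18; changed? no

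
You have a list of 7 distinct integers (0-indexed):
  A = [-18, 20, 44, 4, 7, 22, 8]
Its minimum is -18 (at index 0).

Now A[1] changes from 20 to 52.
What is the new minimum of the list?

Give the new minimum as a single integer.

Old min = -18 (at index 0)
Change: A[1] 20 -> 52
Changed element was NOT the old min.
  New min = min(old_min, new_val) = min(-18, 52) = -18

Answer: -18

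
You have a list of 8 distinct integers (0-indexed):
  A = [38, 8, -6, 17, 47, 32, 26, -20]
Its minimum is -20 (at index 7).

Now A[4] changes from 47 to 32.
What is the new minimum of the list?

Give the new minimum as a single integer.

Answer: -20

Derivation:
Old min = -20 (at index 7)
Change: A[4] 47 -> 32
Changed element was NOT the old min.
  New min = min(old_min, new_val) = min(-20, 32) = -20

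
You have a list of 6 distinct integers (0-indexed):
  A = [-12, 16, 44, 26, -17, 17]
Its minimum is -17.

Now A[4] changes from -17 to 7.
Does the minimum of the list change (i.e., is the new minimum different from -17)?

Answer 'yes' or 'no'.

Answer: yes

Derivation:
Old min = -17
Change: A[4] -17 -> 7
Changed element was the min; new min must be rechecked.
New min = -12; changed? yes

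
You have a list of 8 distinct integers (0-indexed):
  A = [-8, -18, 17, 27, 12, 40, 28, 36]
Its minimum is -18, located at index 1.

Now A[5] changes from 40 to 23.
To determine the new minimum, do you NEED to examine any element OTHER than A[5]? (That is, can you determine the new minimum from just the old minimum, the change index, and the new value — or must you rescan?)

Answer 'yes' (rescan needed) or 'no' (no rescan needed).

Old min = -18 at index 1
Change at index 5: 40 -> 23
Index 5 was NOT the min. New min = min(-18, 23). No rescan of other elements needed.
Needs rescan: no

Answer: no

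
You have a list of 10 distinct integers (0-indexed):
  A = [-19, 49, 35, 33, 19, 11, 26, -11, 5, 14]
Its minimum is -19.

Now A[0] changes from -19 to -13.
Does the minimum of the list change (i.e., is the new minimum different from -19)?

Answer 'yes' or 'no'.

Old min = -19
Change: A[0] -19 -> -13
Changed element was the min; new min must be rechecked.
New min = -13; changed? yes

Answer: yes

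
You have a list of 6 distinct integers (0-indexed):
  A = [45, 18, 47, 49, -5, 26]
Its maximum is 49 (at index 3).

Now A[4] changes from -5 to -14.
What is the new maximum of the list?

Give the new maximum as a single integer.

Answer: 49

Derivation:
Old max = 49 (at index 3)
Change: A[4] -5 -> -14
Changed element was NOT the old max.
  New max = max(old_max, new_val) = max(49, -14) = 49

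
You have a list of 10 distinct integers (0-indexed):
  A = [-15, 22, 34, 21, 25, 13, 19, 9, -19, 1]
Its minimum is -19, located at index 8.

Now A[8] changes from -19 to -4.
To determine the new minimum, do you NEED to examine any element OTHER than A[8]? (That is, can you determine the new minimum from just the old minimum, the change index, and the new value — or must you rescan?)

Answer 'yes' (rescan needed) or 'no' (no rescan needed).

Old min = -19 at index 8
Change at index 8: -19 -> -4
Index 8 WAS the min and new value -4 > old min -19. Must rescan other elements to find the new min.
Needs rescan: yes

Answer: yes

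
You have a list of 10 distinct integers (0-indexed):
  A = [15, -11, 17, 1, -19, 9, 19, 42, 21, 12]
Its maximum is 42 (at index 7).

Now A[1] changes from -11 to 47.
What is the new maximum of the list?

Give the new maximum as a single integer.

Answer: 47

Derivation:
Old max = 42 (at index 7)
Change: A[1] -11 -> 47
Changed element was NOT the old max.
  New max = max(old_max, new_val) = max(42, 47) = 47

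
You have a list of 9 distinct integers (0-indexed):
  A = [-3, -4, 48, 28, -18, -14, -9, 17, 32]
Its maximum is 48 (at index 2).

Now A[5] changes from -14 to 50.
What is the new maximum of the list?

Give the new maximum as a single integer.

Old max = 48 (at index 2)
Change: A[5] -14 -> 50
Changed element was NOT the old max.
  New max = max(old_max, new_val) = max(48, 50) = 50

Answer: 50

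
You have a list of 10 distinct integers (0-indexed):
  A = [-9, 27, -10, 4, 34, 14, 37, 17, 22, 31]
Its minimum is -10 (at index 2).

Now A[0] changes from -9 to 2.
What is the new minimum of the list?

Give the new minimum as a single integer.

Answer: -10

Derivation:
Old min = -10 (at index 2)
Change: A[0] -9 -> 2
Changed element was NOT the old min.
  New min = min(old_min, new_val) = min(-10, 2) = -10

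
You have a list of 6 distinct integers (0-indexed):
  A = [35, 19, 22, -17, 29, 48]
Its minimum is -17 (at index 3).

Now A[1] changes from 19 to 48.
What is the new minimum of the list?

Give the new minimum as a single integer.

Answer: -17

Derivation:
Old min = -17 (at index 3)
Change: A[1] 19 -> 48
Changed element was NOT the old min.
  New min = min(old_min, new_val) = min(-17, 48) = -17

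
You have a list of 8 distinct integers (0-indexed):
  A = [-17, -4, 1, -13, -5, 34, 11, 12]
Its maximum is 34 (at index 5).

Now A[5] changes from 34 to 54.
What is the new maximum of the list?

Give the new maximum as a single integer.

Old max = 34 (at index 5)
Change: A[5] 34 -> 54
Changed element WAS the max -> may need rescan.
  Max of remaining elements: 12
  New max = max(54, 12) = 54

Answer: 54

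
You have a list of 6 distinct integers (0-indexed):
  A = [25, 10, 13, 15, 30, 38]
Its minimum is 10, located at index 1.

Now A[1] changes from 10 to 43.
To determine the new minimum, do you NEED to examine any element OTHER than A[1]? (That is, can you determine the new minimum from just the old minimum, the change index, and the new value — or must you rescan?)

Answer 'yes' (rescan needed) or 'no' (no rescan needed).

Answer: yes

Derivation:
Old min = 10 at index 1
Change at index 1: 10 -> 43
Index 1 WAS the min and new value 43 > old min 10. Must rescan other elements to find the new min.
Needs rescan: yes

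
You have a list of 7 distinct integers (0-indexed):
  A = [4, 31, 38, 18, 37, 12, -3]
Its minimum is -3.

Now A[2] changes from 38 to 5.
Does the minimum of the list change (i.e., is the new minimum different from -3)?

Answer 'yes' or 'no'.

Old min = -3
Change: A[2] 38 -> 5
Changed element was NOT the min; min changes only if 5 < -3.
New min = -3; changed? no

Answer: no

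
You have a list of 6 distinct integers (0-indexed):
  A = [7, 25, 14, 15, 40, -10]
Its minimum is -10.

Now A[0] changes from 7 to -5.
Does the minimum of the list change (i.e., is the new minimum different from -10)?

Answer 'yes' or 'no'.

Old min = -10
Change: A[0] 7 -> -5
Changed element was NOT the min; min changes only if -5 < -10.
New min = -10; changed? no

Answer: no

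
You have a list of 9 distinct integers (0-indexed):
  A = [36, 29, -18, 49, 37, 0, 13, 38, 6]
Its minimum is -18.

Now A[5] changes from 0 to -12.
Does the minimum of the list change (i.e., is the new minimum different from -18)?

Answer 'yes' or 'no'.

Old min = -18
Change: A[5] 0 -> -12
Changed element was NOT the min; min changes only if -12 < -18.
New min = -18; changed? no

Answer: no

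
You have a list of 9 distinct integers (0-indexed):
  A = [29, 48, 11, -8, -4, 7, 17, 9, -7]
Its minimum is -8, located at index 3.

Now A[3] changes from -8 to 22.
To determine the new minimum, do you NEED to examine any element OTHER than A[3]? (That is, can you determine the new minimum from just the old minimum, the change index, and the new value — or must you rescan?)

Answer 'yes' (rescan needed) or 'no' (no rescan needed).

Old min = -8 at index 3
Change at index 3: -8 -> 22
Index 3 WAS the min and new value 22 > old min -8. Must rescan other elements to find the new min.
Needs rescan: yes

Answer: yes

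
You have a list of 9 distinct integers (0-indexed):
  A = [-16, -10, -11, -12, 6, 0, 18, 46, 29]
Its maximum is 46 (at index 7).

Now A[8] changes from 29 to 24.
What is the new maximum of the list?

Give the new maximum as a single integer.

Old max = 46 (at index 7)
Change: A[8] 29 -> 24
Changed element was NOT the old max.
  New max = max(old_max, new_val) = max(46, 24) = 46

Answer: 46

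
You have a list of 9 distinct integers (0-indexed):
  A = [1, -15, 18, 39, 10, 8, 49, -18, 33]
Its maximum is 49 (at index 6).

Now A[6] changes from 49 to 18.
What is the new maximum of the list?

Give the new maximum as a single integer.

Old max = 49 (at index 6)
Change: A[6] 49 -> 18
Changed element WAS the max -> may need rescan.
  Max of remaining elements: 39
  New max = max(18, 39) = 39

Answer: 39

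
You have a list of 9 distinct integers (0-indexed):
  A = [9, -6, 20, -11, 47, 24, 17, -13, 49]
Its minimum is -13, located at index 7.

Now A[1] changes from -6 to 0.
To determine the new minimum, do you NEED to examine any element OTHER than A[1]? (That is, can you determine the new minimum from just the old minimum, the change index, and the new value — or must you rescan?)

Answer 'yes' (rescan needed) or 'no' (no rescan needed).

Old min = -13 at index 7
Change at index 1: -6 -> 0
Index 1 was NOT the min. New min = min(-13, 0). No rescan of other elements needed.
Needs rescan: no

Answer: no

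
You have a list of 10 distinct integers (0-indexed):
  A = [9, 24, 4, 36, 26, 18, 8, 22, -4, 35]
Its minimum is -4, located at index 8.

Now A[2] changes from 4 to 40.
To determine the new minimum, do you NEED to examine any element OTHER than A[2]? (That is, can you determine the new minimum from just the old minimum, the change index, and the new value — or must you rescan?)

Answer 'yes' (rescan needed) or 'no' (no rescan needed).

Answer: no

Derivation:
Old min = -4 at index 8
Change at index 2: 4 -> 40
Index 2 was NOT the min. New min = min(-4, 40). No rescan of other elements needed.
Needs rescan: no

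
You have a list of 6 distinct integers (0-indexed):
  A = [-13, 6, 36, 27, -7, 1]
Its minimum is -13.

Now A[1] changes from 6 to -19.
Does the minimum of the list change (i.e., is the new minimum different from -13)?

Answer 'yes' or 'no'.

Old min = -13
Change: A[1] 6 -> -19
Changed element was NOT the min; min changes only if -19 < -13.
New min = -19; changed? yes

Answer: yes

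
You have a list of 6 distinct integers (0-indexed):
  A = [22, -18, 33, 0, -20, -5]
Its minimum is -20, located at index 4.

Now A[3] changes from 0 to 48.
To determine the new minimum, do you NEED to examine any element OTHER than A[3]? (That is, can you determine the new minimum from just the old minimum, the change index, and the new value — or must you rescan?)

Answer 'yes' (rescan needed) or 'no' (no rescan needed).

Answer: no

Derivation:
Old min = -20 at index 4
Change at index 3: 0 -> 48
Index 3 was NOT the min. New min = min(-20, 48). No rescan of other elements needed.
Needs rescan: no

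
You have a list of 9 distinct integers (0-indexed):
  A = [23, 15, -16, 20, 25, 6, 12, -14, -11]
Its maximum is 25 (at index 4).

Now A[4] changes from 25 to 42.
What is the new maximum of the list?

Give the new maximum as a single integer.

Answer: 42

Derivation:
Old max = 25 (at index 4)
Change: A[4] 25 -> 42
Changed element WAS the max -> may need rescan.
  Max of remaining elements: 23
  New max = max(42, 23) = 42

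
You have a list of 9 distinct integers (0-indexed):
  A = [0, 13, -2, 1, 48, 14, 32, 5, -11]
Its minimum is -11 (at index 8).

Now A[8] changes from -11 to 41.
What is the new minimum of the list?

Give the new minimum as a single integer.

Old min = -11 (at index 8)
Change: A[8] -11 -> 41
Changed element WAS the min. Need to check: is 41 still <= all others?
  Min of remaining elements: -2
  New min = min(41, -2) = -2

Answer: -2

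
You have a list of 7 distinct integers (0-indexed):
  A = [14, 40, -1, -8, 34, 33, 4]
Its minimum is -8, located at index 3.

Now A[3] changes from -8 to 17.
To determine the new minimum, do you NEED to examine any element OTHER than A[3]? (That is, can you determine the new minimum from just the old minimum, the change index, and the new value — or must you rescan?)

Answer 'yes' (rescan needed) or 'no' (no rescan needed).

Answer: yes

Derivation:
Old min = -8 at index 3
Change at index 3: -8 -> 17
Index 3 WAS the min and new value 17 > old min -8. Must rescan other elements to find the new min.
Needs rescan: yes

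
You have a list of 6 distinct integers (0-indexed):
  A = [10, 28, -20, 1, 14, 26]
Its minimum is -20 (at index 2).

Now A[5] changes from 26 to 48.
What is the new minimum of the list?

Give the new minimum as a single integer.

Old min = -20 (at index 2)
Change: A[5] 26 -> 48
Changed element was NOT the old min.
  New min = min(old_min, new_val) = min(-20, 48) = -20

Answer: -20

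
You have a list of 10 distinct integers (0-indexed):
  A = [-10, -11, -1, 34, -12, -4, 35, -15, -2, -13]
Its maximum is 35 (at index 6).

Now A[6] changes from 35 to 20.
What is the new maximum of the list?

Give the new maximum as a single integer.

Answer: 34

Derivation:
Old max = 35 (at index 6)
Change: A[6] 35 -> 20
Changed element WAS the max -> may need rescan.
  Max of remaining elements: 34
  New max = max(20, 34) = 34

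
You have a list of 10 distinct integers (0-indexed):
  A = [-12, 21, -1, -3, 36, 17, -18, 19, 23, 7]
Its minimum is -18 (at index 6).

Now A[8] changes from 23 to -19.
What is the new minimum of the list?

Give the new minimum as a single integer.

Answer: -19

Derivation:
Old min = -18 (at index 6)
Change: A[8] 23 -> -19
Changed element was NOT the old min.
  New min = min(old_min, new_val) = min(-18, -19) = -19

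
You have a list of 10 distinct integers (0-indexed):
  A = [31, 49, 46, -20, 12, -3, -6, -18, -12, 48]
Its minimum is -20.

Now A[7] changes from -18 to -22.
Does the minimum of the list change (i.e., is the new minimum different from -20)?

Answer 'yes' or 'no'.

Old min = -20
Change: A[7] -18 -> -22
Changed element was NOT the min; min changes only if -22 < -20.
New min = -22; changed? yes

Answer: yes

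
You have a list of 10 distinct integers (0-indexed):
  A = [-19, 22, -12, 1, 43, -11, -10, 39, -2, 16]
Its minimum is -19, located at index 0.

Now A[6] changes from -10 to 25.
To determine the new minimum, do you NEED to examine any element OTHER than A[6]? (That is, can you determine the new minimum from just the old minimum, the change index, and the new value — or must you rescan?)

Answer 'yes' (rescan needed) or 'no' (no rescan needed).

Old min = -19 at index 0
Change at index 6: -10 -> 25
Index 6 was NOT the min. New min = min(-19, 25). No rescan of other elements needed.
Needs rescan: no

Answer: no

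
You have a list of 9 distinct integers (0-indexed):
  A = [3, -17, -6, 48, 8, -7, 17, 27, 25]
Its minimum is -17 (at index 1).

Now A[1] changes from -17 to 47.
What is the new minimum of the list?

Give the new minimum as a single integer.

Old min = -17 (at index 1)
Change: A[1] -17 -> 47
Changed element WAS the min. Need to check: is 47 still <= all others?
  Min of remaining elements: -7
  New min = min(47, -7) = -7

Answer: -7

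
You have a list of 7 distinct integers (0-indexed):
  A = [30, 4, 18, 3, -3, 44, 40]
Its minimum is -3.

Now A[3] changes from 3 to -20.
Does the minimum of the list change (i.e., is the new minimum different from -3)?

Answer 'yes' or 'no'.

Old min = -3
Change: A[3] 3 -> -20
Changed element was NOT the min; min changes only if -20 < -3.
New min = -20; changed? yes

Answer: yes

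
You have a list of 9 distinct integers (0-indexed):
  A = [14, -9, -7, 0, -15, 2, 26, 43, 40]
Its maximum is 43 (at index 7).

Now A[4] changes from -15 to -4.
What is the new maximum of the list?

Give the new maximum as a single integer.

Old max = 43 (at index 7)
Change: A[4] -15 -> -4
Changed element was NOT the old max.
  New max = max(old_max, new_val) = max(43, -4) = 43

Answer: 43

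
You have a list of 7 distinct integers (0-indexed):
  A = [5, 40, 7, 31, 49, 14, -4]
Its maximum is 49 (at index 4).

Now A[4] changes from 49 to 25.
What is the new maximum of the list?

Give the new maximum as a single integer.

Answer: 40

Derivation:
Old max = 49 (at index 4)
Change: A[4] 49 -> 25
Changed element WAS the max -> may need rescan.
  Max of remaining elements: 40
  New max = max(25, 40) = 40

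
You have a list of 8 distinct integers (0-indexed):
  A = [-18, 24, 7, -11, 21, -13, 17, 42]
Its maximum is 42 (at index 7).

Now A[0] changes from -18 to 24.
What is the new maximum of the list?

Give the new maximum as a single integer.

Answer: 42

Derivation:
Old max = 42 (at index 7)
Change: A[0] -18 -> 24
Changed element was NOT the old max.
  New max = max(old_max, new_val) = max(42, 24) = 42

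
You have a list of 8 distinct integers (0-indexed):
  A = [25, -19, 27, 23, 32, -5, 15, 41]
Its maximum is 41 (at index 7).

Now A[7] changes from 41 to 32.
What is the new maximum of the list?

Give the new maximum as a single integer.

Old max = 41 (at index 7)
Change: A[7] 41 -> 32
Changed element WAS the max -> may need rescan.
  Max of remaining elements: 32
  New max = max(32, 32) = 32

Answer: 32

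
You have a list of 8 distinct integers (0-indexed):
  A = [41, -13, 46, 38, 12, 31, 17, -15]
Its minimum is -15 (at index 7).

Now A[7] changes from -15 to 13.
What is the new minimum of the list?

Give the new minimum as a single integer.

Answer: -13

Derivation:
Old min = -15 (at index 7)
Change: A[7] -15 -> 13
Changed element WAS the min. Need to check: is 13 still <= all others?
  Min of remaining elements: -13
  New min = min(13, -13) = -13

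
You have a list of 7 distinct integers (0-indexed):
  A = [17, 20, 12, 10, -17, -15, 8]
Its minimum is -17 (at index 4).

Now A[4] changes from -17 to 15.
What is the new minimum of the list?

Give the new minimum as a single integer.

Old min = -17 (at index 4)
Change: A[4] -17 -> 15
Changed element WAS the min. Need to check: is 15 still <= all others?
  Min of remaining elements: -15
  New min = min(15, -15) = -15

Answer: -15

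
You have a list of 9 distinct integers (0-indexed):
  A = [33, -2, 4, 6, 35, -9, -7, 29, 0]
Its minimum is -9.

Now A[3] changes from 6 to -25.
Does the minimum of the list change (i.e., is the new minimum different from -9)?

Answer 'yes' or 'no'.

Answer: yes

Derivation:
Old min = -9
Change: A[3] 6 -> -25
Changed element was NOT the min; min changes only if -25 < -9.
New min = -25; changed? yes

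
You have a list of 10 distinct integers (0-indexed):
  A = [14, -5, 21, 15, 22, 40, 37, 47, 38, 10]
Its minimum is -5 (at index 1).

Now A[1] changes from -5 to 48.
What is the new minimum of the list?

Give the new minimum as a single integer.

Old min = -5 (at index 1)
Change: A[1] -5 -> 48
Changed element WAS the min. Need to check: is 48 still <= all others?
  Min of remaining elements: 10
  New min = min(48, 10) = 10

Answer: 10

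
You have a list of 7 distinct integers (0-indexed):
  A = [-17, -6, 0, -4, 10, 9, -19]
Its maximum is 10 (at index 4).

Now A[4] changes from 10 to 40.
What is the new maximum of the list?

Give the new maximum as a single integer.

Answer: 40

Derivation:
Old max = 10 (at index 4)
Change: A[4] 10 -> 40
Changed element WAS the max -> may need rescan.
  Max of remaining elements: 9
  New max = max(40, 9) = 40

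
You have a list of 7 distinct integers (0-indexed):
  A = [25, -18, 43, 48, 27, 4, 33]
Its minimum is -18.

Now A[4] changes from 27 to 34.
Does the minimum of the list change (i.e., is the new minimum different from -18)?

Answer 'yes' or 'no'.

Answer: no

Derivation:
Old min = -18
Change: A[4] 27 -> 34
Changed element was NOT the min; min changes only if 34 < -18.
New min = -18; changed? no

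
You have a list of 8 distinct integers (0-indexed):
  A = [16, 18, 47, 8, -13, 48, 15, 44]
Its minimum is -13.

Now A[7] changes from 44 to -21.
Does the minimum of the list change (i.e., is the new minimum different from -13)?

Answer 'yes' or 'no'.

Old min = -13
Change: A[7] 44 -> -21
Changed element was NOT the min; min changes only if -21 < -13.
New min = -21; changed? yes

Answer: yes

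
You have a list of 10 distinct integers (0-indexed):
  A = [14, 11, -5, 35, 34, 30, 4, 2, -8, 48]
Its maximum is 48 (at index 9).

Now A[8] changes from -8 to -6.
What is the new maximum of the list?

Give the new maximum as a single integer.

Old max = 48 (at index 9)
Change: A[8] -8 -> -6
Changed element was NOT the old max.
  New max = max(old_max, new_val) = max(48, -6) = 48

Answer: 48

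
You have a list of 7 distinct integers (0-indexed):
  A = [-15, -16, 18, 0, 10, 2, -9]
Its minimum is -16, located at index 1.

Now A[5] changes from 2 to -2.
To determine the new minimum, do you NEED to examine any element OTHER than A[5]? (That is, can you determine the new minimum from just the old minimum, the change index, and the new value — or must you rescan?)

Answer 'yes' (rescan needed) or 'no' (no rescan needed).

Answer: no

Derivation:
Old min = -16 at index 1
Change at index 5: 2 -> -2
Index 5 was NOT the min. New min = min(-16, -2). No rescan of other elements needed.
Needs rescan: no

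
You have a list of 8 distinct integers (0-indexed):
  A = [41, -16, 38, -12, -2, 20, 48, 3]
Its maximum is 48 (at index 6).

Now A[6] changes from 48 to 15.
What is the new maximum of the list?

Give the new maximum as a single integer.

Old max = 48 (at index 6)
Change: A[6] 48 -> 15
Changed element WAS the max -> may need rescan.
  Max of remaining elements: 41
  New max = max(15, 41) = 41

Answer: 41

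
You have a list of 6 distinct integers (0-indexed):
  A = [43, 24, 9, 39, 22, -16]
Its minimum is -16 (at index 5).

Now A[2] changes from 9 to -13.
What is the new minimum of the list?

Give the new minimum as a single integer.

Old min = -16 (at index 5)
Change: A[2] 9 -> -13
Changed element was NOT the old min.
  New min = min(old_min, new_val) = min(-16, -13) = -16

Answer: -16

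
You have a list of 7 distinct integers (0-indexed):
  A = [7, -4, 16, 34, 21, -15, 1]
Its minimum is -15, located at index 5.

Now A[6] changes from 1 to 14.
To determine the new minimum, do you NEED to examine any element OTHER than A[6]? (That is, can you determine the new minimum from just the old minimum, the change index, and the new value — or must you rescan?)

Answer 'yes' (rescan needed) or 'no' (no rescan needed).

Answer: no

Derivation:
Old min = -15 at index 5
Change at index 6: 1 -> 14
Index 6 was NOT the min. New min = min(-15, 14). No rescan of other elements needed.
Needs rescan: no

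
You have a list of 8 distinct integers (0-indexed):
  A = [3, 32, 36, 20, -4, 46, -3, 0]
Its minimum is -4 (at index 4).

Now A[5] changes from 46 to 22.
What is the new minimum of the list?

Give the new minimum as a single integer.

Old min = -4 (at index 4)
Change: A[5] 46 -> 22
Changed element was NOT the old min.
  New min = min(old_min, new_val) = min(-4, 22) = -4

Answer: -4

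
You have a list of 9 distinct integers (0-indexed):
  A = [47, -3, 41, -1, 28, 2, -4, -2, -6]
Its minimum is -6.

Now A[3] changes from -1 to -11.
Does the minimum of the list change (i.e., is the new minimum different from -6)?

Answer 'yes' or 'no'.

Old min = -6
Change: A[3] -1 -> -11
Changed element was NOT the min; min changes only if -11 < -6.
New min = -11; changed? yes

Answer: yes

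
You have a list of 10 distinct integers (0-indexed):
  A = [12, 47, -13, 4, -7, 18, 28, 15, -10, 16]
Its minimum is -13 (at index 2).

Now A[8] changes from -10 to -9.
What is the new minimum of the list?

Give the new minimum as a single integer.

Answer: -13

Derivation:
Old min = -13 (at index 2)
Change: A[8] -10 -> -9
Changed element was NOT the old min.
  New min = min(old_min, new_val) = min(-13, -9) = -13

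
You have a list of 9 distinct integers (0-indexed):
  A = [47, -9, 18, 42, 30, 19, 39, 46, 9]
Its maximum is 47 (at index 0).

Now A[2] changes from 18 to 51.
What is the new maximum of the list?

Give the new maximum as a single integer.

Old max = 47 (at index 0)
Change: A[2] 18 -> 51
Changed element was NOT the old max.
  New max = max(old_max, new_val) = max(47, 51) = 51

Answer: 51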